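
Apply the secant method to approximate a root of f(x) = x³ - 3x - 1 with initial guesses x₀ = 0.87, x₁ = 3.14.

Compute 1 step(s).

f(x) = x³ - 3x - 1
x₀ = 0.87, x₁ = 3.14

Secant formula: x_{n+1} = x_n - f(x_n)(x_n - x_{n-1})/(f(x_n) - f(x_{n-1}))

Iteration 1:
  f(0.870000) = -2.951497
  f(3.140000) = 20.539144
  x_2 = 3.140000 - 20.539144×(3.140000 - 0.870000)/(20.539144 - (-2.951497))
       = 1.155216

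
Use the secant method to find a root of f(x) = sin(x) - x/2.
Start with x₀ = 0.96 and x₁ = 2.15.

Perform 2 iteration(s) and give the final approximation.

f(x) = sin(x) - x/2
x₀ = 0.96, x₁ = 2.15

Secant formula: x_{n+1} = x_n - f(x_n)(x_n - x_{n-1})/(f(x_n) - f(x_{n-1}))

Iteration 1:
  f(0.960000) = 0.339192
  f(2.150000) = -0.238101
  x_2 = 2.150000 - (-0.238101)×(2.150000 - 0.960000)/(-0.238101 - 0.339192)
       = 1.659191
Iteration 2:
  f(2.150000) = -0.238101
  f(1.659191) = 0.166500
  x_3 = 1.659191 - 0.166500×(1.659191 - 2.150000)/(0.166500 - (-0.238101))
       = 1.861167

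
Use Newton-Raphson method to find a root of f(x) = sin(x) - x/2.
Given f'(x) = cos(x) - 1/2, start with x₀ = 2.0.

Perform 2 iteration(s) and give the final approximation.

f(x) = sin(x) - x/2
f'(x) = cos(x) - 1/2
x₀ = 2.0

Newton-Raphson formula: x_{n+1} = x_n - f(x_n)/f'(x_n)

Iteration 1:
  f(2.000000) = -0.090703
  f'(2.000000) = -0.916147
  x_1 = 2.000000 - (-0.090703)/(-0.916147) = 1.900996
Iteration 2:
  f(1.900996) = -0.004520
  f'(1.900996) = -0.824232
  x_2 = 1.900996 - (-0.004520)/(-0.824232) = 1.895512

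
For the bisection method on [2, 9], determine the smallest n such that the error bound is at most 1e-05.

We need (b-a)/2^n ≤ 1e-05
(9 - 2)/2^n ≤ 1e-05
7/2^n ≤ 1e-05
2^n ≥ 700000
n ≥ log₂(700000) = 19.42
n ≥ 20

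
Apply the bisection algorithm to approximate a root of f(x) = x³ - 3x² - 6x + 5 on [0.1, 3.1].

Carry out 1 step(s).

f(x) = x³ - 3x² - 6x + 5
Initial interval: [0.1, 3.1]

Iteration 1:
  c_1 = (0.100000 + 3.100000)/2 = 1.600000
  f(c_1) = f(1.600000) = -8.184000
  f(a) × f(c) < 0, new interval: [0.100000, 1.600000]

After 1 iteration(s), the approximation is c_1 = 1.600000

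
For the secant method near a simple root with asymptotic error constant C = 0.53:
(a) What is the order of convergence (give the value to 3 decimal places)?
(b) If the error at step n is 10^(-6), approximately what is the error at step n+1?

(a) Secant method has superlinear convergence with order φ = (1+√5)/2 ≈ 1.618.
    This means |e_{n+1}| ≈ C|e_n|^1.618.

(b) With |e_n| = 10^(-6) and C = 0.53:
    |e_{n+1}| ≈ 0.53 × (10^(-6))^1.618 = 0.53 × 10^(-9.71)

(a) ≈ 1.618 (golden ratio); (b) |e_{n+1}| ≈ 1.038e-10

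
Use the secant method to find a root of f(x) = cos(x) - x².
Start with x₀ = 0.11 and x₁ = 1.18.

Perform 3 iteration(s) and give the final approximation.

f(x) = cos(x) - x²
x₀ = 0.11, x₁ = 1.18

Secant formula: x_{n+1} = x_n - f(x_n)(x_n - x_{n-1})/(f(x_n) - f(x_{n-1}))

Iteration 1:
  f(0.110000) = 0.981856
  f(1.180000) = -1.011475
  x_2 = 1.180000 - (-1.011475)×(1.180000 - 0.110000)/(-1.011475 - 0.981856)
       = 0.637050
Iteration 2:
  f(1.180000) = -1.011475
  f(0.637050) = 0.398021
  x_3 = 0.637050 - 0.398021×(0.637050 - 1.180000)/(0.398021 - (-1.011475))
       = 0.790371
Iteration 3:
  f(0.637050) = 0.398021
  f(0.790371) = 0.078895
  x_4 = 0.790371 - 0.078895×(0.790371 - 0.637050)/(0.078895 - 0.398021)
       = 0.828276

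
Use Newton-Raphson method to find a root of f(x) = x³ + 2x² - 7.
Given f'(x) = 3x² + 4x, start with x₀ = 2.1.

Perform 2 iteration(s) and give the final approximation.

f(x) = x³ + 2x² - 7
f'(x) = 3x² + 4x
x₀ = 2.1

Newton-Raphson formula: x_{n+1} = x_n - f(x_n)/f'(x_n)

Iteration 1:
  f(2.100000) = 11.081000
  f'(2.100000) = 21.630000
  x_1 = 2.100000 - 11.081000/21.630000 = 1.587702
Iteration 2:
  f(1.587702) = 2.043874
  f'(1.587702) = 13.913205
  x_2 = 1.587702 - 2.043874/13.913205 = 1.440800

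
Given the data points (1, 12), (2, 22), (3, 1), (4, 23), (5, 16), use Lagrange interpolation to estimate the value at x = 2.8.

Lagrange interpolation formula:
P(x) = Σ yᵢ × Lᵢ(x)
where Lᵢ(x) = Π_{j≠i} (x - xⱼ)/(xᵢ - xⱼ)

L_0(2.8) = (2.8 - 2)/(1 - 2) × (2.8 - 3)/(1 - 3) × (2.8 - 4)/(1 - 4) × (2.8 - 5)/(1 - 5) = -0.017600
L_1(2.8) = (2.8 - 1)/(2 - 1) × (2.8 - 3)/(2 - 3) × (2.8 - 4)/(2 - 4) × (2.8 - 5)/(2 - 5) = 0.158400
L_2(2.8) = (2.8 - 1)/(3 - 1) × (2.8 - 2)/(3 - 2) × (2.8 - 4)/(3 - 4) × (2.8 - 5)/(3 - 5) = 0.950400
L_3(2.8) = (2.8 - 1)/(4 - 1) × (2.8 - 2)/(4 - 2) × (2.8 - 3)/(4 - 3) × (2.8 - 5)/(4 - 5) = -0.105600
L_4(2.8) = (2.8 - 1)/(5 - 1) × (2.8 - 2)/(5 - 2) × (2.8 - 3)/(5 - 3) × (2.8 - 4)/(5 - 4) = 0.014400

P(2.8) = 12×L_0(2.8) + 22×L_1(2.8) + 1×L_2(2.8) + 23×L_3(2.8) + 16×L_4(2.8)
P(2.8) = 2.025600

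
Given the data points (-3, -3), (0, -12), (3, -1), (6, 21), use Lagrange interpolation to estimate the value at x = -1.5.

Lagrange interpolation formula:
P(x) = Σ yᵢ × Lᵢ(x)
where Lᵢ(x) = Π_{j≠i} (x - xⱼ)/(xᵢ - xⱼ)

L_0(-1.5) = (-1.5 - 0)/(-3 - 0) × (-1.5 - 3)/(-3 - 3) × (-1.5 - 6)/(-3 - 6) = 0.312500
L_1(-1.5) = (-1.5 - (-3))/(0 - (-3)) × (-1.5 - 3)/(0 - 3) × (-1.5 - 6)/(0 - 6) = 0.937500
L_2(-1.5) = (-1.5 - (-3))/(3 - (-3)) × (-1.5 - 0)/(3 - 0) × (-1.5 - 6)/(3 - 6) = -0.312500
L_3(-1.5) = (-1.5 - (-3))/(6 - (-3)) × (-1.5 - 0)/(6 - 0) × (-1.5 - 3)/(6 - 3) = 0.062500

P(-1.5) = (-3)×L_0(-1.5) + (-12)×L_1(-1.5) + (-1)×L_2(-1.5) + 21×L_3(-1.5)
P(-1.5) = -10.562500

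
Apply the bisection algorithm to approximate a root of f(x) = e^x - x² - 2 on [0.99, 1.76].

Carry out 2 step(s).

f(x) = e^x - x² - 2
Initial interval: [0.99, 1.76]

Iteration 1:
  c_1 = (0.990000 + 1.760000)/2 = 1.375000
  f(c_1) = f(1.375000) = 0.064452
  f(a) × f(c) < 0, new interval: [0.990000, 1.375000]
Iteration 2:
  c_2 = (0.990000 + 1.375000)/2 = 1.182500
  f(c_2) = f(1.182500) = -0.135786
  f(a) × f(c) ≥ 0, new interval: [1.182500, 1.375000]

After 2 iteration(s), the approximation is c_2 = 1.182500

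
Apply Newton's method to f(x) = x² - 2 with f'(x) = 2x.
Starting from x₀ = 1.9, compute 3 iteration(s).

f(x) = x² - 2
f'(x) = 2x
x₀ = 1.9

Newton-Raphson formula: x_{n+1} = x_n - f(x_n)/f'(x_n)

Iteration 1:
  f(1.900000) = 1.610000
  f'(1.900000) = 3.800000
  x_1 = 1.900000 - 1.610000/3.800000 = 1.476316
Iteration 2:
  f(1.476316) = 0.179508
  f'(1.476316) = 2.952632
  x_2 = 1.476316 - 0.179508/2.952632 = 1.415520
Iteration 3:
  f(1.415520) = 0.003696
  f'(1.415520) = 2.831039
  x_3 = 1.415520 - 0.003696/2.831039 = 1.414214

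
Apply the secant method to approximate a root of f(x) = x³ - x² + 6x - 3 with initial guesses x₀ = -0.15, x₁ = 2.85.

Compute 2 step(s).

f(x) = x³ - x² + 6x - 3
x₀ = -0.15, x₁ = 2.85

Secant formula: x_{n+1} = x_n - f(x_n)(x_n - x_{n-1})/(f(x_n) - f(x_{n-1}))

Iteration 1:
  f(-0.150000) = -3.925875
  f(2.850000) = 29.126625
  x_2 = 2.850000 - 29.126625×(2.850000 - (-0.150000))/(29.126625 - (-3.925875))
       = 0.206331
Iteration 2:
  f(2.850000) = 29.126625
  f(0.206331) = -1.795803
  x_3 = 0.206331 - (-1.795803)×(0.206331 - 2.850000)/(-1.795803 - 29.126625)
       = 0.359861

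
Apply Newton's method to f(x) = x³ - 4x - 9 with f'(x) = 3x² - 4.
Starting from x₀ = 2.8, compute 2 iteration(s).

f(x) = x³ - 4x - 9
f'(x) = 3x² - 4
x₀ = 2.8

Newton-Raphson formula: x_{n+1} = x_n - f(x_n)/f'(x_n)

Iteration 1:
  f(2.800000) = 1.752000
  f'(2.800000) = 19.520000
  x_1 = 2.800000 - 1.752000/19.520000 = 2.710246
Iteration 2:
  f(2.710246) = 0.066946
  f'(2.710246) = 18.036299
  x_2 = 2.710246 - 0.066946/18.036299 = 2.706534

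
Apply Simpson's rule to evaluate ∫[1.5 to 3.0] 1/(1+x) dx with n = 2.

f(x) = 1/(1+x)
a = 1.5, b = 3.0, n = 2
h = (b - a)/n = 0.750000

Simpson's rule: (h/3)[f(x₀) + 4f(x₁) + 2f(x₂) + ... + f(xₙ)]

x_0 = 1.5000, f(x_0) = 0.400000, coefficient = 1
x_1 = 2.2500, f(x_1) = 0.307692, coefficient = 4
x_2 = 3.0000, f(x_2) = 0.250000, coefficient = 1

I ≈ (0.750000/3) × 1.880769 = 0.470192
Exact value: 0.470004
Error: 0.000189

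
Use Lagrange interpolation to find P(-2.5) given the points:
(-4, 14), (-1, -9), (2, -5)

Lagrange interpolation formula:
P(x) = Σ yᵢ × Lᵢ(x)
where Lᵢ(x) = Π_{j≠i} (x - xⱼ)/(xᵢ - xⱼ)

L_0(-2.5) = (-2.5 - (-1))/(-4 - (-1)) × (-2.5 - 2)/(-4 - 2) = 0.375000
L_1(-2.5) = (-2.5 - (-4))/(-1 - (-4)) × (-2.5 - 2)/(-1 - 2) = 0.750000
L_2(-2.5) = (-2.5 - (-4))/(2 - (-4)) × (-2.5 - (-1))/(2 - (-1)) = -0.125000

P(-2.5) = 14×L_0(-2.5) + (-9)×L_1(-2.5) + (-5)×L_2(-2.5)
P(-2.5) = -0.875000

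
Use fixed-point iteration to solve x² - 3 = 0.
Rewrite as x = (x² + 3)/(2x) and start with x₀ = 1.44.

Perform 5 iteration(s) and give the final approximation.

Equation: x² - 3 = 0
Fixed-point form: x = (x² + 3)/(2x)
x₀ = 1.44

x_1 = g(1.440000) = 1.761667
x_2 = g(1.761667) = 1.732300
x_3 = g(1.732300) = 1.732051
x_4 = g(1.732051) = 1.732051
x_5 = g(1.732051) = 1.732051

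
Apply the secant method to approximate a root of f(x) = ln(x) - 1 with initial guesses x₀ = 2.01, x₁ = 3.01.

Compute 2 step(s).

f(x) = ln(x) - 1
x₀ = 2.01, x₁ = 3.01

Secant formula: x_{n+1} = x_n - f(x_n)(x_n - x_{n-1})/(f(x_n) - f(x_{n-1}))

Iteration 1:
  f(2.010000) = -0.301865
  f(3.010000) = 0.101940
  x_2 = 3.010000 - 0.101940×(3.010000 - 2.010000)/(0.101940 - (-0.301865))
       = 2.757551
Iteration 2:
  f(3.010000) = 0.101940
  f(2.757551) = 0.014343
  x_3 = 2.757551 - 0.014343×(2.757551 - 3.010000)/(0.014343 - 0.101940)
       = 2.716216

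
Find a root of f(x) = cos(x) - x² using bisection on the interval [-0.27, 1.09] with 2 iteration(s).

f(x) = cos(x) - x²
Initial interval: [-0.27, 1.09]

Iteration 1:
  c_1 = (-0.270000 + 1.090000)/2 = 0.410000
  f(c_1) = f(0.410000) = 0.749021
  f(a) × f(c) ≥ 0, new interval: [0.410000, 1.090000]
Iteration 2:
  c_2 = (0.410000 + 1.090000)/2 = 0.750000
  f(c_2) = f(0.750000) = 0.169189
  f(a) × f(c) ≥ 0, new interval: [0.750000, 1.090000]

After 2 iteration(s), the approximation is c_2 = 0.750000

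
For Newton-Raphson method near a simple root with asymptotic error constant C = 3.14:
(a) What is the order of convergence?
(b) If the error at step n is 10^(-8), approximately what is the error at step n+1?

(a) Newton-Raphson has quadratic (order 2) convergence near simple roots.
    This means |e_{n+1}| ≈ C|e_n|².

(b) With |e_n| = 10^(-8) and C = 3.14:
    |e_{n+1}| ≈ 3.14 × (10^(-8))² = 3.14 × 10^(-16)

(a) 2 (quadratic); (b) |e_{n+1}| ≈ 3.140e-16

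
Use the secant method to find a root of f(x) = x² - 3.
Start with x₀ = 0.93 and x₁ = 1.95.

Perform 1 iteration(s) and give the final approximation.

f(x) = x² - 3
x₀ = 0.93, x₁ = 1.95

Secant formula: x_{n+1} = x_n - f(x_n)(x_n - x_{n-1})/(f(x_n) - f(x_{n-1}))

Iteration 1:
  f(0.930000) = -2.135100
  f(1.950000) = 0.802500
  x_2 = 1.950000 - 0.802500×(1.950000 - 0.930000)/(0.802500 - (-2.135100))
       = 1.671354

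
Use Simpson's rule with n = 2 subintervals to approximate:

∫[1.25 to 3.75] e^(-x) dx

f(x) = e^(-x)
a = 1.25, b = 3.75, n = 2
h = (b - a)/n = 1.250000

Simpson's rule: (h/3)[f(x₀) + 4f(x₁) + 2f(x₂) + ... + f(xₙ)]

x_0 = 1.2500, f(x_0) = 0.286505, coefficient = 1
x_1 = 2.5000, f(x_1) = 0.082085, coefficient = 4
x_2 = 3.7500, f(x_2) = 0.023518, coefficient = 1

I ≈ (1.250000/3) × 0.638363 = 0.265984
Exact value: 0.262987
Error: 0.002997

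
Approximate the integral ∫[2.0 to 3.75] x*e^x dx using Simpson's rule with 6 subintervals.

f(x) = x*e^x
a = 2.0, b = 3.75, n = 6
h = (b - a)/n = 0.291667

Simpson's rule: (h/3)[f(x₀) + 4f(x₁) + 2f(x₂) + ... + f(xₙ)]

x_0 = 2.0000, f(x_0) = 14.778112, coefficient = 1
x_1 = 2.2917, f(x_1) = 22.667814, coefficient = 4
x_2 = 2.5833, f(x_2) = 34.206439, coefficient = 2
x_3 = 2.8750, f(x_3) = 50.960594, coefficient = 4
x_4 = 3.1667, f(x_4) = 75.139484, coefficient = 2
x_5 = 3.4583, f(x_5) = 109.850474, coefficient = 4
x_6 = 3.7500, f(x_6) = 159.454058, coefficient = 1

I ≈ (0.291667/3) × 1126.839542 = 109.553844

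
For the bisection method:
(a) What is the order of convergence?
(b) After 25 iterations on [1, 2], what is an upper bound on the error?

(a) Bisection has linear (order 1) convergence; the error is halved each step.

(b) Error bound = (b-a)/2^n = (2 - 1)/2^{25}
    = 1/2^{25}

(a) 1 (linear); (b) error ≤ 2.98e-08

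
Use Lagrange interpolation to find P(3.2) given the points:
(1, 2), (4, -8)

Lagrange interpolation formula:
P(x) = Σ yᵢ × Lᵢ(x)
where Lᵢ(x) = Π_{j≠i} (x - xⱼ)/(xᵢ - xⱼ)

L_0(3.2) = (3.2 - 4)/(1 - 4) = 0.266667
L_1(3.2) = (3.2 - 1)/(4 - 1) = 0.733333

P(3.2) = 2×L_0(3.2) + (-8)×L_1(3.2)
P(3.2) = -5.333333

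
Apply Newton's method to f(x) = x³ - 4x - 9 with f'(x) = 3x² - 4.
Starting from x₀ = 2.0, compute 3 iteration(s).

f(x) = x³ - 4x - 9
f'(x) = 3x² - 4
x₀ = 2.0

Newton-Raphson formula: x_{n+1} = x_n - f(x_n)/f'(x_n)

Iteration 1:
  f(2.000000) = -9.000000
  f'(2.000000) = 8.000000
  x_1 = 2.000000 - (-9.000000)/8.000000 = 3.125000
Iteration 2:
  f(3.125000) = 9.017578
  f'(3.125000) = 25.296875
  x_2 = 3.125000 - 9.017578/25.296875 = 2.768530
Iteration 3:
  f(2.768530) = 1.145993
  f'(2.768530) = 18.994274
  x_3 = 2.768530 - 1.145993/18.994274 = 2.708196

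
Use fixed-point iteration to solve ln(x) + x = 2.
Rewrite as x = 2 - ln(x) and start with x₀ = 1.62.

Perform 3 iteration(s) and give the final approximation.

Equation: ln(x) + x = 2
Fixed-point form: x = 2 - ln(x)
x₀ = 1.62

x_1 = g(1.620000) = 1.517574
x_2 = g(1.517574) = 1.582887
x_3 = g(1.582887) = 1.540750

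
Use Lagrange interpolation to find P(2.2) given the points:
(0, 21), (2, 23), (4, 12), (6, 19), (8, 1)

Lagrange interpolation formula:
P(x) = Σ yᵢ × Lᵢ(x)
where Lᵢ(x) = Π_{j≠i} (x - xⱼ)/(xᵢ - xⱼ)

L_0(2.2) = (2.2 - 2)/(0 - 2) × (2.2 - 4)/(0 - 4) × (2.2 - 6)/(0 - 6) × (2.2 - 8)/(0 - 8) = -0.020663
L_1(2.2) = (2.2 - 0)/(2 - 0) × (2.2 - 4)/(2 - 4) × (2.2 - 6)/(2 - 6) × (2.2 - 8)/(2 - 8) = 0.909150
L_2(2.2) = (2.2 - 0)/(4 - 0) × (2.2 - 2)/(4 - 2) × (2.2 - 6)/(4 - 6) × (2.2 - 8)/(4 - 8) = 0.151525
L_3(2.2) = (2.2 - 0)/(6 - 0) × (2.2 - 2)/(6 - 2) × (2.2 - 4)/(6 - 4) × (2.2 - 8)/(6 - 8) = -0.047850
L_4(2.2) = (2.2 - 0)/(8 - 0) × (2.2 - 2)/(8 - 2) × (2.2 - 4)/(8 - 4) × (2.2 - 6)/(8 - 6) = 0.007838

P(2.2) = 21×L_0(2.2) + 23×L_1(2.2) + 12×L_2(2.2) + 19×L_3(2.2) + 1×L_4(2.2)
P(2.2) = 21.393525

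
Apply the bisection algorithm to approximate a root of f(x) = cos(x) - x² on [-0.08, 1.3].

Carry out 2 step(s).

f(x) = cos(x) - x²
Initial interval: [-0.08, 1.3]

Iteration 1:
  c_1 = (-0.080000 + 1.300000)/2 = 0.610000
  f(c_1) = f(0.610000) = 0.447548
  f(a) × f(c) ≥ 0, new interval: [0.610000, 1.300000]
Iteration 2:
  c_2 = (0.610000 + 1.300000)/2 = 0.955000
  f(c_2) = f(0.955000) = -0.334416
  f(a) × f(c) < 0, new interval: [0.610000, 0.955000]

After 2 iteration(s), the approximation is c_2 = 0.955000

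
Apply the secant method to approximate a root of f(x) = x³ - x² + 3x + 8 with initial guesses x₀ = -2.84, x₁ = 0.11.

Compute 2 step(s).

f(x) = x³ - x² + 3x + 8
x₀ = -2.84, x₁ = 0.11

Secant formula: x_{n+1} = x_n - f(x_n)(x_n - x_{n-1})/(f(x_n) - f(x_{n-1}))

Iteration 1:
  f(-2.840000) = -31.491904
  f(0.110000) = 8.319231
  x_2 = 0.110000 - 8.319231×(0.110000 - (-2.840000))/(8.319231 - (-31.491904))
       = -0.506454
Iteration 2:
  f(0.110000) = 8.319231
  f(-0.506454) = 6.094239
  x_3 = -0.506454 - 6.094239×(-0.506454 - 0.110000)/(6.094239 - 8.319231)
       = -2.194918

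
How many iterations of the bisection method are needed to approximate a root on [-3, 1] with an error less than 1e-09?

We need (b-a)/2^n ≤ 1e-09
(1 - (-3))/2^n ≤ 1e-09
4/2^n ≤ 1e-09
2^n ≥ 4000000000
n ≥ log₂(4000000000) = 31.90
n ≥ 32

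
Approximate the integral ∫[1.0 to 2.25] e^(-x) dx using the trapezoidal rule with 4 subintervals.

f(x) = e^(-x)
a = 1.0, b = 2.25, n = 4
h = (b - a)/n = 0.312500

Trapezoidal rule: (h/2)[f(x₀) + 2f(x₁) + 2f(x₂) + ... + f(xₙ)]

x_0 = 1.0000, f(x_0) = 0.367879, coefficient = 1
x_1 = 1.3125, f(x_1) = 0.269146, coefficient = 2
x_2 = 1.6250, f(x_2) = 0.196912, coefficient = 2
x_3 = 1.9375, f(x_3) = 0.144064, coefficient = 2
x_4 = 2.2500, f(x_4) = 0.105399, coefficient = 1

I ≈ (0.312500/2) × 1.693522 = 0.264613
Exact value: 0.262480
Error: 0.002133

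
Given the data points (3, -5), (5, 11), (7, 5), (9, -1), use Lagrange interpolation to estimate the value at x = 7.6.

Lagrange interpolation formula:
P(x) = Σ yᵢ × Lᵢ(x)
where Lᵢ(x) = Π_{j≠i} (x - xⱼ)/(xᵢ - xⱼ)

L_0(7.6) = (7.6 - 5)/(3 - 5) × (7.6 - 7)/(3 - 7) × (7.6 - 9)/(3 - 9) = 0.045500
L_1(7.6) = (7.6 - 3)/(5 - 3) × (7.6 - 7)/(5 - 7) × (7.6 - 9)/(5 - 9) = -0.241500
L_2(7.6) = (7.6 - 3)/(7 - 3) × (7.6 - 5)/(7 - 5) × (7.6 - 9)/(7 - 9) = 1.046500
L_3(7.6) = (7.6 - 3)/(9 - 3) × (7.6 - 5)/(9 - 5) × (7.6 - 7)/(9 - 7) = 0.149500

P(7.6) = (-5)×L_0(7.6) + 11×L_1(7.6) + 5×L_2(7.6) + (-1)×L_3(7.6)
P(7.6) = 2.199000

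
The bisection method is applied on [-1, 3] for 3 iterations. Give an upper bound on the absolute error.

Bisection error bound: |error| ≤ (b-a)/2^n
|error| ≤ (3 - (-1))/2^3 = 4/2^3
|error| ≤ 0.5000000000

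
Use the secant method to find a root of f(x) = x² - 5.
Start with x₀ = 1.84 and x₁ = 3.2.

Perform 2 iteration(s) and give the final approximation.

f(x) = x² - 5
x₀ = 1.84, x₁ = 3.2

Secant formula: x_{n+1} = x_n - f(x_n)(x_n - x_{n-1})/(f(x_n) - f(x_{n-1}))

Iteration 1:
  f(1.840000) = -1.614400
  f(3.200000) = 5.240000
  x_2 = 3.200000 - 5.240000×(3.200000 - 1.840000)/(5.240000 - (-1.614400))
       = 2.160317
Iteration 2:
  f(3.200000) = 5.240000
  f(2.160317) = -0.333028
  x_3 = 2.160317 - (-0.333028)×(2.160317 - 3.200000)/(-0.333028 - 5.240000)
       = 2.222446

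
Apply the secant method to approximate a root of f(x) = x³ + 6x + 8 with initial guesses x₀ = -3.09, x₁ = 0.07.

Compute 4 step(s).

f(x) = x³ + 6x + 8
x₀ = -3.09, x₁ = 0.07

Secant formula: x_{n+1} = x_n - f(x_n)(x_n - x_{n-1})/(f(x_n) - f(x_{n-1}))

Iteration 1:
  f(-3.090000) = -40.043629
  f(0.070000) = 8.420343
  x_2 = 0.070000 - 8.420343×(0.070000 - (-3.090000))/(8.420343 - (-40.043629))
       = -0.479032
Iteration 2:
  f(0.070000) = 8.420343
  f(-0.479032) = 5.015882
  x_3 = -0.479032 - 5.015882×(-0.479032 - 0.070000)/(5.015882 - 8.420343)
       = -1.287936
Iteration 3:
  f(-0.479032) = 5.015882
  f(-1.287936) = -1.864017
  x_4 = -1.287936 - (-1.864017)×(-1.287936 - (-0.479032))/(-1.864017 - 5.015882)
       = -1.068774
Iteration 4:
  f(-1.287936) = -1.864017
  f(-1.068774) = 0.366516
  x_5 = -1.068774 - 0.366516×(-1.068774 - (-1.287936))/(0.366516 - (-1.864017))
       = -1.104786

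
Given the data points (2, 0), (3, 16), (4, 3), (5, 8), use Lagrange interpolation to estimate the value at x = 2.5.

Lagrange interpolation formula:
P(x) = Σ yᵢ × Lᵢ(x)
where Lᵢ(x) = Π_{j≠i} (x - xⱼ)/(xᵢ - xⱼ)

L_0(2.5) = (2.5 - 3)/(2 - 3) × (2.5 - 4)/(2 - 4) × (2.5 - 5)/(2 - 5) = 0.312500
L_1(2.5) = (2.5 - 2)/(3 - 2) × (2.5 - 4)/(3 - 4) × (2.5 - 5)/(3 - 5) = 0.937500
L_2(2.5) = (2.5 - 2)/(4 - 2) × (2.5 - 3)/(4 - 3) × (2.5 - 5)/(4 - 5) = -0.312500
L_3(2.5) = (2.5 - 2)/(5 - 2) × (2.5 - 3)/(5 - 3) × (2.5 - 4)/(5 - 4) = 0.062500

P(2.5) = 0×L_0(2.5) + 16×L_1(2.5) + 3×L_2(2.5) + 8×L_3(2.5)
P(2.5) = 14.562500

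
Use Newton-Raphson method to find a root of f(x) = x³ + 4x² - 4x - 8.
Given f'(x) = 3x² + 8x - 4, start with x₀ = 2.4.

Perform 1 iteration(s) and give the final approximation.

f(x) = x³ + 4x² - 4x - 8
f'(x) = 3x² + 8x - 4
x₀ = 2.4

Newton-Raphson formula: x_{n+1} = x_n - f(x_n)/f'(x_n)

Iteration 1:
  f(2.400000) = 19.264000
  f'(2.400000) = 32.480000
  x_1 = 2.400000 - 19.264000/32.480000 = 1.806897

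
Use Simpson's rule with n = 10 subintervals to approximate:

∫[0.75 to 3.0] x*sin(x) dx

f(x) = x*sin(x)
a = 0.75, b = 3.0, n = 10
h = (b - a)/n = 0.225000

Simpson's rule: (h/3)[f(x₀) + 4f(x₁) + 2f(x₂) + ... + f(xₙ)]

x_0 = 0.7500, f(x_0) = 0.511229, coefficient = 1
x_1 = 0.9750, f(x_1) = 0.807009, coefficient = 4
x_2 = 1.2000, f(x_2) = 1.118447, coefficient = 2
x_3 = 1.4250, f(x_3) = 1.409882, coefficient = 4
x_4 = 1.6500, f(x_4) = 1.644827, coefficient = 2
x_5 = 1.8750, f(x_5) = 1.788911, coefficient = 4
x_6 = 2.1000, f(x_6) = 1.812740, coefficient = 2
x_7 = 2.3250, f(x_7) = 1.694500, coefficient = 4
x_8 = 2.5500, f(x_8) = 1.422093, coefficient = 2
x_9 = 2.7750, f(x_9) = 0.994662, coefficient = 4
x_10 = 3.0000, f(x_10) = 0.423360, coefficient = 1

I ≈ (0.225000/3) × 39.710655 = 2.978299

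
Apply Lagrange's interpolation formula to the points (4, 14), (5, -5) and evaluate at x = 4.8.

Lagrange interpolation formula:
P(x) = Σ yᵢ × Lᵢ(x)
where Lᵢ(x) = Π_{j≠i} (x - xⱼ)/(xᵢ - xⱼ)

L_0(4.8) = (4.8 - 5)/(4 - 5) = 0.200000
L_1(4.8) = (4.8 - 4)/(5 - 4) = 0.800000

P(4.8) = 14×L_0(4.8) + (-5)×L_1(4.8)
P(4.8) = -1.200000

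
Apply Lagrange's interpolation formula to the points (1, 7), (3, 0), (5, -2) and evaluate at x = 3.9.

Lagrange interpolation formula:
P(x) = Σ yᵢ × Lᵢ(x)
where Lᵢ(x) = Π_{j≠i} (x - xⱼ)/(xᵢ - xⱼ)

L_0(3.9) = (3.9 - 3)/(1 - 3) × (3.9 - 5)/(1 - 5) = -0.123750
L_1(3.9) = (3.9 - 1)/(3 - 1) × (3.9 - 5)/(3 - 5) = 0.797500
L_2(3.9) = (3.9 - 1)/(5 - 1) × (3.9 - 3)/(5 - 3) = 0.326250

P(3.9) = 7×L_0(3.9) + 0×L_1(3.9) + (-2)×L_2(3.9)
P(3.9) = -1.518750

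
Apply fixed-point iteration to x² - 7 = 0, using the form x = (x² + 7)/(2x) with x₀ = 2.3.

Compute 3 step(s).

Equation: x² - 7 = 0
Fixed-point form: x = (x² + 7)/(2x)
x₀ = 2.3

x_1 = g(2.300000) = 2.671739
x_2 = g(2.671739) = 2.645878
x_3 = g(2.645878) = 2.645751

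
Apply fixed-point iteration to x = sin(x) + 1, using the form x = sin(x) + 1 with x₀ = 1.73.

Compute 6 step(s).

Equation: x = sin(x) + 1
Fixed-point form: x = sin(x) + 1
x₀ = 1.73

x_1 = g(1.730000) = 1.987354
x_2 = g(1.987354) = 1.914487
x_3 = g(1.914487) = 1.941517
x_4 = g(1.941517) = 1.932066
x_5 = g(1.932066) = 1.935449
x_6 = g(1.935449) = 1.934248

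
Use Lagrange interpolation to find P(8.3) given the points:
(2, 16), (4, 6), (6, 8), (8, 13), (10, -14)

Lagrange interpolation formula:
P(x) = Σ yᵢ × Lᵢ(x)
where Lᵢ(x) = Π_{j≠i} (x - xⱼ)/(xᵢ - xⱼ)

L_0(8.3) = (8.3 - 4)/(2 - 4) × (8.3 - 6)/(2 - 6) × (8.3 - 8)/(2 - 8) × (8.3 - 10)/(2 - 10) = -0.013135
L_1(8.3) = (8.3 - 2)/(4 - 2) × (8.3 - 6)/(4 - 6) × (8.3 - 8)/(4 - 8) × (8.3 - 10)/(4 - 10) = 0.076978
L_2(8.3) = (8.3 - 2)/(6 - 2) × (8.3 - 4)/(6 - 4) × (8.3 - 8)/(6 - 8) × (8.3 - 10)/(6 - 10) = -0.215873
L_3(8.3) = (8.3 - 2)/(8 - 2) × (8.3 - 4)/(8 - 4) × (8.3 - 6)/(8 - 6) × (8.3 - 10)/(8 - 10) = 1.103353
L_4(8.3) = (8.3 - 2)/(10 - 2) × (8.3 - 4)/(10 - 4) × (8.3 - 6)/(10 - 6) × (8.3 - 8)/(10 - 8) = 0.048677

P(8.3) = 16×L_0(8.3) + 6×L_1(8.3) + 8×L_2(8.3) + 13×L_3(8.3) + (-14)×L_4(8.3)
P(8.3) = 12.186827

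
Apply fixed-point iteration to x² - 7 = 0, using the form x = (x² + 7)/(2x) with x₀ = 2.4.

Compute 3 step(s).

Equation: x² - 7 = 0
Fixed-point form: x = (x² + 7)/(2x)
x₀ = 2.4

x_1 = g(2.400000) = 2.658333
x_2 = g(2.658333) = 2.645781
x_3 = g(2.645781) = 2.645751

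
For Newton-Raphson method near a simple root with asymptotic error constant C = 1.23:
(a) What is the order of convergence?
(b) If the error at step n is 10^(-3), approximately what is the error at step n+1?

(a) Newton-Raphson has quadratic (order 2) convergence near simple roots.
    This means |e_{n+1}| ≈ C|e_n|².

(b) With |e_n| = 10^(-3) and C = 1.23:
    |e_{n+1}| ≈ 1.23 × (10^(-3))² = 1.23 × 10^(-6)

(a) 2 (quadratic); (b) |e_{n+1}| ≈ 1.230e-06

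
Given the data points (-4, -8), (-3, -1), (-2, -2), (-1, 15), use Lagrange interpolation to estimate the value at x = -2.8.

Lagrange interpolation formula:
P(x) = Σ yᵢ × Lᵢ(x)
where Lᵢ(x) = Π_{j≠i} (x - xⱼ)/(xᵢ - xⱼ)

L_0(-2.8) = (-2.8 - (-3))/(-4 - (-3)) × (-2.8 - (-2))/(-4 - (-2)) × (-2.8 - (-1))/(-4 - (-1)) = -0.048000
L_1(-2.8) = (-2.8 - (-4))/(-3 - (-4)) × (-2.8 - (-2))/(-3 - (-2)) × (-2.8 - (-1))/(-3 - (-1)) = 0.864000
L_2(-2.8) = (-2.8 - (-4))/(-2 - (-4)) × (-2.8 - (-3))/(-2 - (-3)) × (-2.8 - (-1))/(-2 - (-1)) = 0.216000
L_3(-2.8) = (-2.8 - (-4))/(-1 - (-4)) × (-2.8 - (-3))/(-1 - (-3)) × (-2.8 - (-2))/(-1 - (-2)) = -0.032000

P(-2.8) = (-8)×L_0(-2.8) + (-1)×L_1(-2.8) + (-2)×L_2(-2.8) + 15×L_3(-2.8)
P(-2.8) = -1.392000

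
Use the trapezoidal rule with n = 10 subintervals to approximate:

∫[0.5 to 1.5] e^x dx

f(x) = e^x
a = 0.5, b = 1.5, n = 10
h = (b - a)/n = 0.100000

Trapezoidal rule: (h/2)[f(x₀) + 2f(x₁) + 2f(x₂) + ... + f(xₙ)]

x_0 = 0.5000, f(x_0) = 1.648721, coefficient = 1
x_1 = 0.6000, f(x_1) = 1.822119, coefficient = 2
x_2 = 0.7000, f(x_2) = 2.013753, coefficient = 2
x_3 = 0.8000, f(x_3) = 2.225541, coefficient = 2
x_4 = 0.9000, f(x_4) = 2.459603, coefficient = 2
x_5 = 1.0000, f(x_5) = 2.718282, coefficient = 2
x_6 = 1.1000, f(x_6) = 3.004166, coefficient = 2
x_7 = 1.2000, f(x_7) = 3.320117, coefficient = 2
x_8 = 1.3000, f(x_8) = 3.669297, coefficient = 2
x_9 = 1.4000, f(x_9) = 4.055200, coefficient = 2
x_10 = 1.5000, f(x_10) = 4.481689, coefficient = 1

I ≈ (0.100000/2) × 56.706564 = 2.835328
Exact value: 2.832968
Error: 0.002360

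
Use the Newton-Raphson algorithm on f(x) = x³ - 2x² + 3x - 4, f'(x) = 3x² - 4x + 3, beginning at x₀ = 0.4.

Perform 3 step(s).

f(x) = x³ - 2x² + 3x - 4
f'(x) = 3x² - 4x + 3
x₀ = 0.4

Newton-Raphson formula: x_{n+1} = x_n - f(x_n)/f'(x_n)

Iteration 1:
  f(0.400000) = -3.056000
  f'(0.400000) = 1.880000
  x_1 = 0.400000 - (-3.056000)/1.880000 = 2.025532
Iteration 2:
  f(2.025532) = 2.181348
  f'(2.025532) = 7.206211
  x_2 = 2.025532 - 2.181348/7.206211 = 1.722828
Iteration 3:
  f(1.722828) = 0.345800
  f'(1.722828) = 5.013098
  x_3 = 1.722828 - 0.345800/5.013098 = 1.653849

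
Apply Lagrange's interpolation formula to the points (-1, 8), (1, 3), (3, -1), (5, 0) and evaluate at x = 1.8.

Lagrange interpolation formula:
P(x) = Σ yᵢ × Lᵢ(x)
where Lᵢ(x) = Π_{j≠i} (x - xⱼ)/(xᵢ - xⱼ)

L_0(1.8) = (1.8 - 1)/(-1 - 1) × (1.8 - 3)/(-1 - 3) × (1.8 - 5)/(-1 - 5) = -0.064000
L_1(1.8) = (1.8 - (-1))/(1 - (-1)) × (1.8 - 3)/(1 - 3) × (1.8 - 5)/(1 - 5) = 0.672000
L_2(1.8) = (1.8 - (-1))/(3 - (-1)) × (1.8 - 1)/(3 - 1) × (1.8 - 5)/(3 - 5) = 0.448000
L_3(1.8) = (1.8 - (-1))/(5 - (-1)) × (1.8 - 1)/(5 - 1) × (1.8 - 3)/(5 - 3) = -0.056000

P(1.8) = 8×L_0(1.8) + 3×L_1(1.8) + (-1)×L_2(1.8) + 0×L_3(1.8)
P(1.8) = 1.056000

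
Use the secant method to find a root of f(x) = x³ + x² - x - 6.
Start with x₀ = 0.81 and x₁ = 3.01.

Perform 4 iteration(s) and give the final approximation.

f(x) = x³ + x² - x - 6
x₀ = 0.81, x₁ = 3.01

Secant formula: x_{n+1} = x_n - f(x_n)(x_n - x_{n-1})/(f(x_n) - f(x_{n-1}))

Iteration 1:
  f(0.810000) = -5.622459
  f(3.010000) = 27.321001
  x_2 = 3.010000 - 27.321001×(3.010000 - 0.810000)/(27.321001 - (-5.622459))
       = 1.185474
Iteration 2:
  f(3.010000) = 27.321001
  f(1.185474) = -4.114122
  x_3 = 1.185474 - (-4.114122)×(1.185474 - 3.010000)/(-4.114122 - 27.321001)
       = 1.424262
Iteration 3:
  f(1.185474) = -4.114122
  f(1.424262) = -2.506595
  x_4 = 1.424262 - (-2.506595)×(1.424262 - 1.185474)/(-2.506595 - (-4.114122))
       = 1.796600
Iteration 4:
  f(1.424262) = -2.506595
  f(1.796600) = 1.230190
  x_5 = 1.796600 - 1.230190×(1.796600 - 1.424262)/(1.230190 - (-2.506595))
       = 1.674022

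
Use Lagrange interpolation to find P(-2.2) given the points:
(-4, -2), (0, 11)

Lagrange interpolation formula:
P(x) = Σ yᵢ × Lᵢ(x)
where Lᵢ(x) = Π_{j≠i} (x - xⱼ)/(xᵢ - xⱼ)

L_0(-2.2) = (-2.2 - 0)/(-4 - 0) = 0.550000
L_1(-2.2) = (-2.2 - (-4))/(0 - (-4)) = 0.450000

P(-2.2) = (-2)×L_0(-2.2) + 11×L_1(-2.2)
P(-2.2) = 3.850000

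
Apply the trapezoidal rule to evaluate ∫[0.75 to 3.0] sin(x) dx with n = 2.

f(x) = sin(x)
a = 0.75, b = 3.0, n = 2
h = (b - a)/n = 1.125000

Trapezoidal rule: (h/2)[f(x₀) + 2f(x₁) + 2f(x₂) + ... + f(xₙ)]

x_0 = 0.7500, f(x_0) = 0.681639, coefficient = 1
x_1 = 1.8750, f(x_1) = 0.954086, coefficient = 2
x_2 = 3.0000, f(x_2) = 0.141120, coefficient = 1

I ≈ (1.125000/2) × 2.730930 = 1.536148
Exact value: 1.721681
Error: 0.185533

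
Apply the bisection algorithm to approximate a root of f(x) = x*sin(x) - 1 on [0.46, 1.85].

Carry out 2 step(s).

f(x) = x*sin(x) - 1
Initial interval: [0.46, 1.85]

Iteration 1:
  c_1 = (0.460000 + 1.850000)/2 = 1.155000
  f(c_1) = f(1.155000) = 0.056588
  f(a) × f(c) < 0, new interval: [0.460000, 1.155000]
Iteration 2:
  c_2 = (0.460000 + 1.155000)/2 = 0.807500
  f(c_2) = f(0.807500) = -0.416532
  f(a) × f(c) ≥ 0, new interval: [0.807500, 1.155000]

After 2 iteration(s), the approximation is c_2 = 0.807500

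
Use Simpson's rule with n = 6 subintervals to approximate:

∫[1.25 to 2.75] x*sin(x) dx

f(x) = x*sin(x)
a = 1.25, b = 2.75, n = 6
h = (b - a)/n = 0.250000

Simpson's rule: (h/3)[f(x₀) + 4f(x₁) + 2f(x₂) + ... + f(xₙ)]

x_0 = 1.2500, f(x_0) = 1.186231, coefficient = 1
x_1 = 1.5000, f(x_1) = 1.496242, coefficient = 4
x_2 = 1.7500, f(x_2) = 1.721975, coefficient = 2
x_3 = 2.0000, f(x_3) = 1.818595, coefficient = 4
x_4 = 2.2500, f(x_4) = 1.750665, coefficient = 2
x_5 = 2.5000, f(x_5) = 1.496180, coefficient = 4
x_6 = 2.7500, f(x_6) = 1.049568, coefficient = 1

I ≈ (0.250000/3) × 28.425149 = 2.368762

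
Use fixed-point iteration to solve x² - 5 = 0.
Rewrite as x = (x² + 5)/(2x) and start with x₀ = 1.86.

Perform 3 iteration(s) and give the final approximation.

Equation: x² - 5 = 0
Fixed-point form: x = (x² + 5)/(2x)
x₀ = 1.86

x_1 = g(1.860000) = 2.274086
x_2 = g(2.274086) = 2.236386
x_3 = g(2.236386) = 2.236068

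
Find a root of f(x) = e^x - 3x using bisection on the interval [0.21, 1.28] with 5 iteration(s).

f(x) = e^x - 3x
Initial interval: [0.21, 1.28]

Iteration 1:
  c_1 = (0.210000 + 1.280000)/2 = 0.745000
  f(c_1) = f(0.745000) = -0.128559
  f(a) × f(c) < 0, new interval: [0.210000, 0.745000]
Iteration 2:
  c_2 = (0.210000 + 0.745000)/2 = 0.477500
  f(c_2) = f(0.477500) = 0.179539
  f(a) × f(c) ≥ 0, new interval: [0.477500, 0.745000]
Iteration 3:
  c_3 = (0.477500 + 0.745000)/2 = 0.611250
  f(c_3) = f(0.611250) = 0.008983
  f(a) × f(c) ≥ 0, new interval: [0.611250, 0.745000]
Iteration 4:
  c_4 = (0.611250 + 0.745000)/2 = 0.678125
  f(c_4) = f(0.678125) = -0.064195
  f(a) × f(c) < 0, new interval: [0.611250, 0.678125]
Iteration 5:
  c_5 = (0.611250 + 0.678125)/2 = 0.644687
  f(c_5) = f(0.644687) = -0.028671
  f(a) × f(c) < 0, new interval: [0.611250, 0.644687]

After 5 iteration(s), the approximation is c_5 = 0.644687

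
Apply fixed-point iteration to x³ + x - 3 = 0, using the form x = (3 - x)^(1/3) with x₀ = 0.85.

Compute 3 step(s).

Equation: x³ + x - 3 = 0
Fixed-point form: x = (3 - x)^(1/3)
x₀ = 0.85

x_1 = g(0.850000) = 1.290663
x_2 = g(1.290663) = 1.195664
x_3 = g(1.195664) = 1.217416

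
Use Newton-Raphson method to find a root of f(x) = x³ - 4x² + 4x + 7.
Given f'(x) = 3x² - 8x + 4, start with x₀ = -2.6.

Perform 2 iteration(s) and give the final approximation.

f(x) = x³ - 4x² + 4x + 7
f'(x) = 3x² - 8x + 4
x₀ = -2.6

Newton-Raphson formula: x_{n+1} = x_n - f(x_n)/f'(x_n)

Iteration 1:
  f(-2.600000) = -48.016000
  f'(-2.600000) = 45.080000
  x_1 = -2.600000 - (-48.016000)/45.080000 = -1.534871
Iteration 2:
  f(-1.534871) = -12.178701
  f'(-1.534871) = 23.346461
  x_2 = -1.534871 - (-12.178701)/23.346461 = -1.013220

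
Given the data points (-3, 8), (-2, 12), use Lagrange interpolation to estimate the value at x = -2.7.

Lagrange interpolation formula:
P(x) = Σ yᵢ × Lᵢ(x)
where Lᵢ(x) = Π_{j≠i} (x - xⱼ)/(xᵢ - xⱼ)

L_0(-2.7) = (-2.7 - (-2))/(-3 - (-2)) = 0.700000
L_1(-2.7) = (-2.7 - (-3))/(-2 - (-3)) = 0.300000

P(-2.7) = 8×L_0(-2.7) + 12×L_1(-2.7)
P(-2.7) = 9.200000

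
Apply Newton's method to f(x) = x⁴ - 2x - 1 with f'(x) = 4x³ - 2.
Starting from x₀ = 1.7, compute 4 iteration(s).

f(x) = x⁴ - 2x - 1
f'(x) = 4x³ - 2
x₀ = 1.7

Newton-Raphson formula: x_{n+1} = x_n - f(x_n)/f'(x_n)

Iteration 1:
  f(1.700000) = 3.952100
  f'(1.700000) = 17.652000
  x_1 = 1.700000 - 3.952100/17.652000 = 1.476110
Iteration 2:
  f(1.476110) = 0.795392
  f'(1.476110) = 10.865198
  x_2 = 1.476110 - 0.795392/10.865198 = 1.402905
Iteration 3:
  f(1.402905) = 0.067773
  f'(1.402905) = 9.044464
  x_3 = 1.402905 - 0.067773/9.044464 = 1.395412
Iteration 4:
  f(1.395412) = 0.000661
  f'(1.395412) = 8.868432
  x_4 = 1.395412 - 0.000661/8.868432 = 1.395337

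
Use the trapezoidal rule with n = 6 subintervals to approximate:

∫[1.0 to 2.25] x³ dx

f(x) = x³
a = 1.0, b = 2.25, n = 6
h = (b - a)/n = 0.208333

Trapezoidal rule: (h/2)[f(x₀) + 2f(x₁) + 2f(x₂) + ... + f(xₙ)]

x_0 = 1.0000, f(x_0) = 1.000000, coefficient = 1
x_1 = 1.2083, f(x_1) = 1.764251, coefficient = 2
x_2 = 1.4167, f(x_2) = 2.843171, coefficient = 2
x_3 = 1.6250, f(x_3) = 4.291016, coefficient = 2
x_4 = 1.8333, f(x_4) = 6.162037, coefficient = 2
x_5 = 2.0417, f(x_5) = 8.510489, coefficient = 2
x_6 = 2.2500, f(x_6) = 11.390625, coefficient = 1

I ≈ (0.208333/2) × 59.532552 = 6.201308
Exact value: 6.157227
Error: 0.044081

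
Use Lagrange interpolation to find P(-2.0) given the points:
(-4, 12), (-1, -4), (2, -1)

Lagrange interpolation formula:
P(x) = Σ yᵢ × Lᵢ(x)
where Lᵢ(x) = Π_{j≠i} (x - xⱼ)/(xᵢ - xⱼ)

L_0(-2.0) = (-2.0 - (-1))/(-4 - (-1)) × (-2.0 - 2)/(-4 - 2) = 0.222222
L_1(-2.0) = (-2.0 - (-4))/(-1 - (-4)) × (-2.0 - 2)/(-1 - 2) = 0.888889
L_2(-2.0) = (-2.0 - (-4))/(2 - (-4)) × (-2.0 - (-1))/(2 - (-1)) = -0.111111

P(-2.0) = 12×L_0(-2.0) + (-4)×L_1(-2.0) + (-1)×L_2(-2.0)
P(-2.0) = -0.777778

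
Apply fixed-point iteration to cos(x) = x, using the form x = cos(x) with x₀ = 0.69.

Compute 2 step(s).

Equation: cos(x) = x
Fixed-point form: x = cos(x)
x₀ = 0.69

x_1 = g(0.690000) = 0.771246
x_2 = g(0.771246) = 0.717043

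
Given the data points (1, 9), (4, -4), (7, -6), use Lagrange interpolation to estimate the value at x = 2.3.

Lagrange interpolation formula:
P(x) = Σ yᵢ × Lᵢ(x)
where Lᵢ(x) = Π_{j≠i} (x - xⱼ)/(xᵢ - xⱼ)

L_0(2.3) = (2.3 - 4)/(1 - 4) × (2.3 - 7)/(1 - 7) = 0.443889
L_1(2.3) = (2.3 - 1)/(4 - 1) × (2.3 - 7)/(4 - 7) = 0.678889
L_2(2.3) = (2.3 - 1)/(7 - 1) × (2.3 - 4)/(7 - 4) = -0.122778

P(2.3) = 9×L_0(2.3) + (-4)×L_1(2.3) + (-6)×L_2(2.3)
P(2.3) = 2.016111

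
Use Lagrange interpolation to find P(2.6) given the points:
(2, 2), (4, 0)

Lagrange interpolation formula:
P(x) = Σ yᵢ × Lᵢ(x)
where Lᵢ(x) = Π_{j≠i} (x - xⱼ)/(xᵢ - xⱼ)

L_0(2.6) = (2.6 - 4)/(2 - 4) = 0.700000
L_1(2.6) = (2.6 - 2)/(4 - 2) = 0.300000

P(2.6) = 2×L_0(2.6) + 0×L_1(2.6)
P(2.6) = 1.400000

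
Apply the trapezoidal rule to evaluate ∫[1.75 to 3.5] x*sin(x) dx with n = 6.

f(x) = x*sin(x)
a = 1.75, b = 3.5, n = 6
h = (b - a)/n = 0.291667

Trapezoidal rule: (h/2)[f(x₀) + 2f(x₁) + 2f(x₂) + ... + f(xₙ)]

x_0 = 1.7500, f(x_0) = 1.721975, coefficient = 1
x_1 = 2.0417, f(x_1) = 1.819480, coefficient = 2
x_2 = 2.3333, f(x_2) = 1.687200, coefficient = 2
x_3 = 2.6250, f(x_3) = 1.296541, coefficient = 2
x_4 = 2.9167, f(x_4) = 0.650516, coefficient = 2
x_5 = 3.2083, f(x_5) = -0.213967, coefficient = 2
x_6 = 3.5000, f(x_6) = -1.227741, coefficient = 1

I ≈ (0.291667/2) × 10.973774 = 1.600342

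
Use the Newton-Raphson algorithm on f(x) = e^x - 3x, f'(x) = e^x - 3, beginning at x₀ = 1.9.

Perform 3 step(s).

f(x) = e^x - 3x
f'(x) = e^x - 3
x₀ = 1.9

Newton-Raphson formula: x_{n+1} = x_n - f(x_n)/f'(x_n)

Iteration 1:
  f(1.900000) = 0.985894
  f'(1.900000) = 3.685894
  x_1 = 1.900000 - 0.985894/3.685894 = 1.632522
Iteration 2:
  f(1.632522) = 0.219198
  f'(1.632522) = 2.116765
  x_2 = 1.632522 - 0.219198/2.116765 = 1.528969
Iteration 3:
  f(1.528969) = 0.026511
  f'(1.528969) = 1.613419
  x_3 = 1.528969 - 0.026511/1.613419 = 1.512537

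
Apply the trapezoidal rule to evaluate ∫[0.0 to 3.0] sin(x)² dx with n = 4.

f(x) = sin(x)²
a = 0.0, b = 3.0, n = 4
h = (b - a)/n = 0.750000

Trapezoidal rule: (h/2)[f(x₀) + 2f(x₁) + 2f(x₂) + ... + f(xₙ)]

x_0 = 0.0000, f(x_0) = 0.000000, coefficient = 1
x_1 = 0.7500, f(x_1) = 0.464631, coefficient = 2
x_2 = 1.5000, f(x_2) = 0.994996, coefficient = 2
x_3 = 2.2500, f(x_3) = 0.605398, coefficient = 2
x_4 = 3.0000, f(x_4) = 0.019915, coefficient = 1

I ≈ (0.750000/2) × 4.149966 = 1.556237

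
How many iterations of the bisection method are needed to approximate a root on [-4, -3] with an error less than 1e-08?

We need (b-a)/2^n ≤ 1e-08
(-3 - (-4))/2^n ≤ 1e-08
1/2^n ≤ 1e-08
2^n ≥ 100000000
n ≥ log₂(100000000) = 26.58
n ≥ 27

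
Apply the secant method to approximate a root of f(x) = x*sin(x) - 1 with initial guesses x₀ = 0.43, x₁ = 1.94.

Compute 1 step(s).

f(x) = x*sin(x) - 1
x₀ = 0.43, x₁ = 1.94

Secant formula: x_{n+1} = x_n - f(x_n)(x_n - x_{n-1})/(f(x_n) - f(x_{n-1}))

Iteration 1:
  f(0.430000) = -0.820746
  f(1.940000) = 0.809273
  x_2 = 1.940000 - 0.809273×(1.940000 - 0.430000)/(0.809273 - (-0.820746))
       = 1.190314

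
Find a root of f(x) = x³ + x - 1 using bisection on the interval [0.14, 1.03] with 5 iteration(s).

f(x) = x³ + x - 1
Initial interval: [0.14, 1.03]

Iteration 1:
  c_1 = (0.140000 + 1.030000)/2 = 0.585000
  f(c_1) = f(0.585000) = -0.214798
  f(a) × f(c) ≥ 0, new interval: [0.585000, 1.030000]
Iteration 2:
  c_2 = (0.585000 + 1.030000)/2 = 0.807500
  f(c_2) = f(0.807500) = 0.334035
  f(a) × f(c) < 0, new interval: [0.585000, 0.807500]
Iteration 3:
  c_3 = (0.585000 + 0.807500)/2 = 0.696250
  f(c_3) = f(0.696250) = 0.033767
  f(a) × f(c) < 0, new interval: [0.585000, 0.696250]
Iteration 4:
  c_4 = (0.585000 + 0.696250)/2 = 0.640625
  f(c_4) = f(0.640625) = -0.096462
  f(a) × f(c) ≥ 0, new interval: [0.640625, 0.696250]
Iteration 5:
  c_5 = (0.640625 + 0.696250)/2 = 0.668438
  f(c_5) = f(0.668438) = -0.032899
  f(a) × f(c) ≥ 0, new interval: [0.668438, 0.696250]

After 5 iteration(s), the approximation is c_5 = 0.668438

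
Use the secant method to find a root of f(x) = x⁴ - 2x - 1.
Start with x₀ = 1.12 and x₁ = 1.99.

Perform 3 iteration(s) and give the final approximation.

f(x) = x⁴ - 2x - 1
x₀ = 1.12, x₁ = 1.99

Secant formula: x_{n+1} = x_n - f(x_n)(x_n - x_{n-1})/(f(x_n) - f(x_{n-1}))

Iteration 1:
  f(1.120000) = -1.666481
  f(1.990000) = 10.702392
  x_2 = 1.990000 - 10.702392×(1.990000 - 1.120000)/(10.702392 - (-1.666481))
       = 1.237217
Iteration 2:
  f(1.990000) = 10.702392
  f(1.237217) = -1.131375
  x_3 = 1.237217 - (-1.131375)×(1.237217 - 1.990000)/(-1.131375 - 10.702392)
       = 1.309187
Iteration 3:
  f(1.237217) = -1.131375
  f(1.309187) = -0.680679
  x_4 = 1.309187 - (-0.680679)×(1.309187 - 1.237217)/(-0.680679 - (-1.131375))
       = 1.417882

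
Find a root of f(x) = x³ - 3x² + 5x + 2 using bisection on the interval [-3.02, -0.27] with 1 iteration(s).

f(x) = x³ - 3x² + 5x + 2
Initial interval: [-3.02, -0.27]

Iteration 1:
  c_1 = (-3.020000 + (-0.270000))/2 = -1.645000
  f(c_1) = f(-1.645000) = -18.794486
  f(a) × f(c) ≥ 0, new interval: [-1.645000, -0.270000]

After 1 iteration(s), the approximation is c_1 = -1.645000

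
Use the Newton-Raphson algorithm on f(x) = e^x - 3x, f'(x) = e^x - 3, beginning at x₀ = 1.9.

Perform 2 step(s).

f(x) = e^x - 3x
f'(x) = e^x - 3
x₀ = 1.9

Newton-Raphson formula: x_{n+1} = x_n - f(x_n)/f'(x_n)

Iteration 1:
  f(1.900000) = 0.985894
  f'(1.900000) = 3.685894
  x_1 = 1.900000 - 0.985894/3.685894 = 1.632522
Iteration 2:
  f(1.632522) = 0.219198
  f'(1.632522) = 2.116765
  x_2 = 1.632522 - 0.219198/2.116765 = 1.528969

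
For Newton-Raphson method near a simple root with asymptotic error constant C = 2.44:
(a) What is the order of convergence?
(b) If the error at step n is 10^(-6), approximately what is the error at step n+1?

(a) Newton-Raphson has quadratic (order 2) convergence near simple roots.
    This means |e_{n+1}| ≈ C|e_n|².

(b) With |e_n| = 10^(-6) and C = 2.44:
    |e_{n+1}| ≈ 2.44 × (10^(-6))² = 2.44 × 10^(-12)

(a) 2 (quadratic); (b) |e_{n+1}| ≈ 2.440e-12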